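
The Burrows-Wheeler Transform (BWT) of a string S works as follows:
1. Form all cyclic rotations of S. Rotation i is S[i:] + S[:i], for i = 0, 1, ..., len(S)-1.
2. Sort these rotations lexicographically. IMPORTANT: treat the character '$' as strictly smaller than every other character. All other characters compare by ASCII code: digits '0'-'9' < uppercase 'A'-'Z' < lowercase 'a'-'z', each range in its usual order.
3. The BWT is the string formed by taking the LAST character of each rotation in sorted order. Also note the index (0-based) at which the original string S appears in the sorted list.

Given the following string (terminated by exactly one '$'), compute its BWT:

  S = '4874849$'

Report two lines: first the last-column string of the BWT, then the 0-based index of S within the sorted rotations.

Answer: 97$88444
2

Derivation:
All 8 rotations (rotation i = S[i:]+S[:i]):
  rot[0] = 4874849$
  rot[1] = 874849$4
  rot[2] = 74849$48
  rot[3] = 4849$487
  rot[4] = 849$4874
  rot[5] = 49$48748
  rot[6] = 9$487484
  rot[7] = $4874849
Sorted (with $ < everything):
  sorted[0] = $4874849  (last char: '9')
  sorted[1] = 4849$487  (last char: '7')
  sorted[2] = 4874849$  (last char: '$')
  sorted[3] = 49$48748  (last char: '8')
  sorted[4] = 74849$48  (last char: '8')
  sorted[5] = 849$4874  (last char: '4')
  sorted[6] = 874849$4  (last char: '4')
  sorted[7] = 9$487484  (last char: '4')
Last column: 97$88444
Original string S is at sorted index 2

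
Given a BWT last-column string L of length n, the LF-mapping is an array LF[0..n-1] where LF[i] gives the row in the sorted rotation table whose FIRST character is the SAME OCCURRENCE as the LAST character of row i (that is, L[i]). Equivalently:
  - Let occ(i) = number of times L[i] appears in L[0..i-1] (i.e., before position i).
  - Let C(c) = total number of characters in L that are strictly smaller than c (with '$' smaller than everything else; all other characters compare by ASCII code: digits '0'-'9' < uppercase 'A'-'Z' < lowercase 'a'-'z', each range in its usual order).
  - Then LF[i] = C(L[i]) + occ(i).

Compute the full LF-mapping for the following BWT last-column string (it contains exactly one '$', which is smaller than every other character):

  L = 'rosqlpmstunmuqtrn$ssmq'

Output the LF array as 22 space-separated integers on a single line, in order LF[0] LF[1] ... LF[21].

Char counts: '$':1, 'l':1, 'm':3, 'n':2, 'o':1, 'p':1, 'q':3, 'r':2, 's':4, 't':2, 'u':2
C (first-col start): C('$')=0, C('l')=1, C('m')=2, C('n')=5, C('o')=7, C('p')=8, C('q')=9, C('r')=12, C('s')=14, C('t')=18, C('u')=20
L[0]='r': occ=0, LF[0]=C('r')+0=12+0=12
L[1]='o': occ=0, LF[1]=C('o')+0=7+0=7
L[2]='s': occ=0, LF[2]=C('s')+0=14+0=14
L[3]='q': occ=0, LF[3]=C('q')+0=9+0=9
L[4]='l': occ=0, LF[4]=C('l')+0=1+0=1
L[5]='p': occ=0, LF[5]=C('p')+0=8+0=8
L[6]='m': occ=0, LF[6]=C('m')+0=2+0=2
L[7]='s': occ=1, LF[7]=C('s')+1=14+1=15
L[8]='t': occ=0, LF[8]=C('t')+0=18+0=18
L[9]='u': occ=0, LF[9]=C('u')+0=20+0=20
L[10]='n': occ=0, LF[10]=C('n')+0=5+0=5
L[11]='m': occ=1, LF[11]=C('m')+1=2+1=3
L[12]='u': occ=1, LF[12]=C('u')+1=20+1=21
L[13]='q': occ=1, LF[13]=C('q')+1=9+1=10
L[14]='t': occ=1, LF[14]=C('t')+1=18+1=19
L[15]='r': occ=1, LF[15]=C('r')+1=12+1=13
L[16]='n': occ=1, LF[16]=C('n')+1=5+1=6
L[17]='$': occ=0, LF[17]=C('$')+0=0+0=0
L[18]='s': occ=2, LF[18]=C('s')+2=14+2=16
L[19]='s': occ=3, LF[19]=C('s')+3=14+3=17
L[20]='m': occ=2, LF[20]=C('m')+2=2+2=4
L[21]='q': occ=2, LF[21]=C('q')+2=9+2=11

Answer: 12 7 14 9 1 8 2 15 18 20 5 3 21 10 19 13 6 0 16 17 4 11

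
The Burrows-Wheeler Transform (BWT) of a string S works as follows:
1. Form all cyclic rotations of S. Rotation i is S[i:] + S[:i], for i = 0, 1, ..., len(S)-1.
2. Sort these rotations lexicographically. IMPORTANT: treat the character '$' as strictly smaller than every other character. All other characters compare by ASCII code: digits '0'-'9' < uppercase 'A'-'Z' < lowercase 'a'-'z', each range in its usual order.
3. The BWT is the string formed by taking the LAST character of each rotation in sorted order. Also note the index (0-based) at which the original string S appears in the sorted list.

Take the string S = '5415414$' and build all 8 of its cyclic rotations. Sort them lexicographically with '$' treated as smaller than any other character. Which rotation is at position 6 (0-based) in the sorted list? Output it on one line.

Answer: 5414$541

Derivation:
All 8 rotations (rotation i = S[i:]+S[:i]):
  rot[0] = 5415414$
  rot[1] = 415414$5
  rot[2] = 15414$54
  rot[3] = 5414$541
  rot[4] = 414$5415
  rot[5] = 14$54154
  rot[6] = 4$541541
  rot[7] = $5415414
Sorted (with $ < everything):
  sorted[0] = $5415414
  sorted[1] = 14$54154
  sorted[2] = 15414$54
  sorted[3] = 4$541541
  sorted[4] = 414$5415
  sorted[5] = 415414$5
  sorted[6] = 5414$541
  sorted[7] = 5415414$
sorted[6] = 5414$541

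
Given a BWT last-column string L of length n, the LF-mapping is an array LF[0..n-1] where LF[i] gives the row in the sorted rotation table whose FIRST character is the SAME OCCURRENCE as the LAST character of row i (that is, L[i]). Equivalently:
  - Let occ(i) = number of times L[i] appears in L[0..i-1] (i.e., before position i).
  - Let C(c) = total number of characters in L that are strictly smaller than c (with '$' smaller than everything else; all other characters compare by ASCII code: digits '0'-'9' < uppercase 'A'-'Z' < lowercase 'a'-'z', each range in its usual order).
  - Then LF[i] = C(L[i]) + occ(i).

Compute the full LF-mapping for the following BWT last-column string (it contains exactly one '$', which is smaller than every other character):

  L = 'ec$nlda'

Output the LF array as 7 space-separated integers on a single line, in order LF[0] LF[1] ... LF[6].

Char counts: '$':1, 'a':1, 'c':1, 'd':1, 'e':1, 'l':1, 'n':1
C (first-col start): C('$')=0, C('a')=1, C('c')=2, C('d')=3, C('e')=4, C('l')=5, C('n')=6
L[0]='e': occ=0, LF[0]=C('e')+0=4+0=4
L[1]='c': occ=0, LF[1]=C('c')+0=2+0=2
L[2]='$': occ=0, LF[2]=C('$')+0=0+0=0
L[3]='n': occ=0, LF[3]=C('n')+0=6+0=6
L[4]='l': occ=0, LF[4]=C('l')+0=5+0=5
L[5]='d': occ=0, LF[5]=C('d')+0=3+0=3
L[6]='a': occ=0, LF[6]=C('a')+0=1+0=1

Answer: 4 2 0 6 5 3 1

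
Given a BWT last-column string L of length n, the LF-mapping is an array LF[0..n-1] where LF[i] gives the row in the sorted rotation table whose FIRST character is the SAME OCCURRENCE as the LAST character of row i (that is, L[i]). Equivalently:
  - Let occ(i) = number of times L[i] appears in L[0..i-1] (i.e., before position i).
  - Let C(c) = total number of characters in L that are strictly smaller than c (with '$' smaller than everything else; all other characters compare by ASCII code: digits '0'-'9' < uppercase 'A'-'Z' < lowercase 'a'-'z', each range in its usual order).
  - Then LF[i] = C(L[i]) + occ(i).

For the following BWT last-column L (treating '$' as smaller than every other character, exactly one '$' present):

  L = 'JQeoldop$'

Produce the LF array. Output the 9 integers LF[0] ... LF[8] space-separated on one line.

Answer: 1 2 4 6 5 3 7 8 0

Derivation:
Char counts: '$':1, 'J':1, 'Q':1, 'd':1, 'e':1, 'l':1, 'o':2, 'p':1
C (first-col start): C('$')=0, C('J')=1, C('Q')=2, C('d')=3, C('e')=4, C('l')=5, C('o')=6, C('p')=8
L[0]='J': occ=0, LF[0]=C('J')+0=1+0=1
L[1]='Q': occ=0, LF[1]=C('Q')+0=2+0=2
L[2]='e': occ=0, LF[2]=C('e')+0=4+0=4
L[3]='o': occ=0, LF[3]=C('o')+0=6+0=6
L[4]='l': occ=0, LF[4]=C('l')+0=5+0=5
L[5]='d': occ=0, LF[5]=C('d')+0=3+0=3
L[6]='o': occ=1, LF[6]=C('o')+1=6+1=7
L[7]='p': occ=0, LF[7]=C('p')+0=8+0=8
L[8]='$': occ=0, LF[8]=C('$')+0=0+0=0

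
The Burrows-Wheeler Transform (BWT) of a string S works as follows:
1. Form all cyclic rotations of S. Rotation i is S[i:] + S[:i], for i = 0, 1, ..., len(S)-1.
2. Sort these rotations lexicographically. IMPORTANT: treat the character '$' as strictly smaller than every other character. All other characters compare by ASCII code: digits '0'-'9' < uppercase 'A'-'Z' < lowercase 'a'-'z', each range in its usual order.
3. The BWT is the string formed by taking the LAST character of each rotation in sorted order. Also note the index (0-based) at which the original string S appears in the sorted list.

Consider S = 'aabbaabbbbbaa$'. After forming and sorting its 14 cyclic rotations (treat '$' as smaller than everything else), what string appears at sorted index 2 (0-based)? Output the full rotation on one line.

Answer: aa$aabbaabbbbb

Derivation:
All 14 rotations (rotation i = S[i:]+S[:i]):
  rot[0] = aabbaabbbbbaa$
  rot[1] = abbaabbbbbaa$a
  rot[2] = bbaabbbbbaa$aa
  rot[3] = baabbbbbaa$aab
  rot[4] = aabbbbbaa$aabb
  rot[5] = abbbbbaa$aabba
  rot[6] = bbbbbaa$aabbaa
  rot[7] = bbbbaa$aabbaab
  rot[8] = bbbaa$aabbaabb
  rot[9] = bbaa$aabbaabbb
  rot[10] = baa$aabbaabbbb
  rot[11] = aa$aabbaabbbbb
  rot[12] = a$aabbaabbbbba
  rot[13] = $aabbaabbbbbaa
Sorted (with $ < everything):
  sorted[0] = $aabbaabbbbbaa
  sorted[1] = a$aabbaabbbbba
  sorted[2] = aa$aabbaabbbbb
  sorted[3] = aabbaabbbbbaa$
  sorted[4] = aabbbbbaa$aabb
  sorted[5] = abbaabbbbbaa$a
  sorted[6] = abbbbbaa$aabba
  sorted[7] = baa$aabbaabbbb
  sorted[8] = baabbbbbaa$aab
  sorted[9] = bbaa$aabbaabbb
  sorted[10] = bbaabbbbbaa$aa
  sorted[11] = bbbaa$aabbaabb
  sorted[12] = bbbbaa$aabbaab
  sorted[13] = bbbbbaa$aabbaa
sorted[2] = aa$aabbaabbbbb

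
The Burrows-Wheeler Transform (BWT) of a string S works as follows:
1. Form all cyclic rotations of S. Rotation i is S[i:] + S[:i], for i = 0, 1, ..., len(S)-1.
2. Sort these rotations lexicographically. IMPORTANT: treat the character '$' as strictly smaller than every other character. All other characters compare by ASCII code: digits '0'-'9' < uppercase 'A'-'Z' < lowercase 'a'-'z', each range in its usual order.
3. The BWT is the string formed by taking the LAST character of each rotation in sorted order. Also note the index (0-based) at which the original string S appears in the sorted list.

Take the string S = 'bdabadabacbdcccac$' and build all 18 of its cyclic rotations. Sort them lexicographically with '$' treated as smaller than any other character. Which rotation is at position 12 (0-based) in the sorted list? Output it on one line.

All 18 rotations (rotation i = S[i:]+S[:i]):
  rot[0] = bdabadabacbdcccac$
  rot[1] = dabadabacbdcccac$b
  rot[2] = abadabacbdcccac$bd
  rot[3] = badabacbdcccac$bda
  rot[4] = adabacbdcccac$bdab
  rot[5] = dabacbdcccac$bdaba
  rot[6] = abacbdcccac$bdabad
  rot[7] = bacbdcccac$bdabada
  rot[8] = acbdcccac$bdabadab
  rot[9] = cbdcccac$bdabadaba
  rot[10] = bdcccac$bdabadabac
  rot[11] = dcccac$bdabadabacb
  rot[12] = cccac$bdabadabacbd
  rot[13] = ccac$bdabadabacbdc
  rot[14] = cac$bdabadabacbdcc
  rot[15] = ac$bdabadabacbdccc
  rot[16] = c$bdabadabacbdccca
  rot[17] = $bdabadabacbdcccac
Sorted (with $ < everything):
  sorted[0] = $bdabadabacbdcccac
  sorted[1] = abacbdcccac$bdabad
  sorted[2] = abadabacbdcccac$bd
  sorted[3] = ac$bdabadabacbdccc
  sorted[4] = acbdcccac$bdabadab
  sorted[5] = adabacbdcccac$bdab
  sorted[6] = bacbdcccac$bdabada
  sorted[7] = badabacbdcccac$bda
  sorted[8] = bdabadabacbdcccac$
  sorted[9] = bdcccac$bdabadabac
  sorted[10] = c$bdabadabacbdccca
  sorted[11] = cac$bdabadabacbdcc
  sorted[12] = cbdcccac$bdabadaba
  sorted[13] = ccac$bdabadabacbdc
  sorted[14] = cccac$bdabadabacbd
  sorted[15] = dabacbdcccac$bdaba
  sorted[16] = dabadabacbdcccac$b
  sorted[17] = dcccac$bdabadabacb
sorted[12] = cbdcccac$bdabadaba

Answer: cbdcccac$bdabadaba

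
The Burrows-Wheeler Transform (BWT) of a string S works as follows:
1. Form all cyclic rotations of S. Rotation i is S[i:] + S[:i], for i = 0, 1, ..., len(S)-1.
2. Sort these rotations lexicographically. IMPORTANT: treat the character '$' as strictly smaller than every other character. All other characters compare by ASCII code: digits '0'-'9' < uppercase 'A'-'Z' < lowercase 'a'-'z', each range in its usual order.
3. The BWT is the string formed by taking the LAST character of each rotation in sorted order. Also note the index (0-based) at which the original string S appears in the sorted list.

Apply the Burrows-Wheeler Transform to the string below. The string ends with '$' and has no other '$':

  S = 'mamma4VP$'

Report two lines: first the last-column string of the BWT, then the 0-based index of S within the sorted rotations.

All 9 rotations (rotation i = S[i:]+S[:i]):
  rot[0] = mamma4VP$
  rot[1] = amma4VP$m
  rot[2] = mma4VP$ma
  rot[3] = ma4VP$mam
  rot[4] = a4VP$mamm
  rot[5] = 4VP$mamma
  rot[6] = VP$mamma4
  rot[7] = P$mamma4V
  rot[8] = $mamma4VP
Sorted (with $ < everything):
  sorted[0] = $mamma4VP  (last char: 'P')
  sorted[1] = 4VP$mamma  (last char: 'a')
  sorted[2] = P$mamma4V  (last char: 'V')
  sorted[3] = VP$mamma4  (last char: '4')
  sorted[4] = a4VP$mamm  (last char: 'm')
  sorted[5] = amma4VP$m  (last char: 'm')
  sorted[6] = ma4VP$mam  (last char: 'm')
  sorted[7] = mamma4VP$  (last char: '$')
  sorted[8] = mma4VP$ma  (last char: 'a')
Last column: PaV4mmm$a
Original string S is at sorted index 7

Answer: PaV4mmm$a
7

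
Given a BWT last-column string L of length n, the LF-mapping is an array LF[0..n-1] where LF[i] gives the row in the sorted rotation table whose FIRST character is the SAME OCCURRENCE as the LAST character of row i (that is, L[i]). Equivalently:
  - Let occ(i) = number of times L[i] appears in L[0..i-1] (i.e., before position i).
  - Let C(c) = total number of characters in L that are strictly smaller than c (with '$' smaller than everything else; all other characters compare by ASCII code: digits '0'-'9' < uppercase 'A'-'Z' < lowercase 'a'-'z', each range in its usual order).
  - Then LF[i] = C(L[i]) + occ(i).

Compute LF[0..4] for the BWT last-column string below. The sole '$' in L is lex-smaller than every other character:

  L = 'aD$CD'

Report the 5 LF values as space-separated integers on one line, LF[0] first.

Char counts: '$':1, 'C':1, 'D':2, 'a':1
C (first-col start): C('$')=0, C('C')=1, C('D')=2, C('a')=4
L[0]='a': occ=0, LF[0]=C('a')+0=4+0=4
L[1]='D': occ=0, LF[1]=C('D')+0=2+0=2
L[2]='$': occ=0, LF[2]=C('$')+0=0+0=0
L[3]='C': occ=0, LF[3]=C('C')+0=1+0=1
L[4]='D': occ=1, LF[4]=C('D')+1=2+1=3

Answer: 4 2 0 1 3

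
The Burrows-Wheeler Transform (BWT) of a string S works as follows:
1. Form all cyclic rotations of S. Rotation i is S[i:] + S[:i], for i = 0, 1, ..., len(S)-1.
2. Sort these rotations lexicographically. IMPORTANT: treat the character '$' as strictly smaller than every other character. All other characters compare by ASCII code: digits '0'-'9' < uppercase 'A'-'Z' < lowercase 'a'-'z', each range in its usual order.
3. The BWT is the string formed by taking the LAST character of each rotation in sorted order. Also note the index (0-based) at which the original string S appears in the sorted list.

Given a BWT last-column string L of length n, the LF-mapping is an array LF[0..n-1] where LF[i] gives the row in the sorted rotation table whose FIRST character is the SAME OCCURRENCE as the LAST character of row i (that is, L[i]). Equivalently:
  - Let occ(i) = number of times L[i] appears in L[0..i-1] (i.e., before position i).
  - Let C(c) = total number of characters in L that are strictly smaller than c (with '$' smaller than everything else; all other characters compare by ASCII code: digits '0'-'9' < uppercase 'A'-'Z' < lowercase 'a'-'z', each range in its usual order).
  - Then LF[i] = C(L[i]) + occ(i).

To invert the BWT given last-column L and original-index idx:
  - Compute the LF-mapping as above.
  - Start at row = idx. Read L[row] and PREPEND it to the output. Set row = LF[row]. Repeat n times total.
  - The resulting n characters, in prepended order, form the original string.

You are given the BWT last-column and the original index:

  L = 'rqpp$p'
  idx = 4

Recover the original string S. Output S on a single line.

LF mapping: 5 4 1 2 0 3
Walk LF starting at row 4, prepending L[row]:
  step 1: row=4, L[4]='$', prepend. Next row=LF[4]=0
  step 2: row=0, L[0]='r', prepend. Next row=LF[0]=5
  step 3: row=5, L[5]='p', prepend. Next row=LF[5]=3
  step 4: row=3, L[3]='p', prepend. Next row=LF[3]=2
  step 5: row=2, L[2]='p', prepend. Next row=LF[2]=1
  step 6: row=1, L[1]='q', prepend. Next row=LF[1]=4
Reversed output: qpppr$

Answer: qpppr$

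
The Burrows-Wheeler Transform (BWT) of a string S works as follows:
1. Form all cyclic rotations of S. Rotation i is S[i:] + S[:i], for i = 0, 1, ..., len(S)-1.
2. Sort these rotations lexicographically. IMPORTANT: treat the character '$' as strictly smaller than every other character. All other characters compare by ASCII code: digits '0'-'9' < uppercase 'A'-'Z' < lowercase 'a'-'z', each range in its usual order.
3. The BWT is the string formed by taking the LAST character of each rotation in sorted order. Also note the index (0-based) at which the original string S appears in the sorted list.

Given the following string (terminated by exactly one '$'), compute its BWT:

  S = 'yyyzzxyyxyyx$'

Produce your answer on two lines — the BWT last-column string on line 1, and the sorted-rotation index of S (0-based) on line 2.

Answer: xyyzyyxx$yyzy
8

Derivation:
All 13 rotations (rotation i = S[i:]+S[:i]):
  rot[0] = yyyzzxyyxyyx$
  rot[1] = yyzzxyyxyyx$y
  rot[2] = yzzxyyxyyx$yy
  rot[3] = zzxyyxyyx$yyy
  rot[4] = zxyyxyyx$yyyz
  rot[5] = xyyxyyx$yyyzz
  rot[6] = yyxyyx$yyyzzx
  rot[7] = yxyyx$yyyzzxy
  rot[8] = xyyx$yyyzzxyy
  rot[9] = yyx$yyyzzxyyx
  rot[10] = yx$yyyzzxyyxy
  rot[11] = x$yyyzzxyyxyy
  rot[12] = $yyyzzxyyxyyx
Sorted (with $ < everything):
  sorted[0] = $yyyzzxyyxyyx  (last char: 'x')
  sorted[1] = x$yyyzzxyyxyy  (last char: 'y')
  sorted[2] = xyyx$yyyzzxyy  (last char: 'y')
  sorted[3] = xyyxyyx$yyyzz  (last char: 'z')
  sorted[4] = yx$yyyzzxyyxy  (last char: 'y')
  sorted[5] = yxyyx$yyyzzxy  (last char: 'y')
  sorted[6] = yyx$yyyzzxyyx  (last char: 'x')
  sorted[7] = yyxyyx$yyyzzx  (last char: 'x')
  sorted[8] = yyyzzxyyxyyx$  (last char: '$')
  sorted[9] = yyzzxyyxyyx$y  (last char: 'y')
  sorted[10] = yzzxyyxyyx$yy  (last char: 'y')
  sorted[11] = zxyyxyyx$yyyz  (last char: 'z')
  sorted[12] = zzxyyxyyx$yyy  (last char: 'y')
Last column: xyyzyyxx$yyzy
Original string S is at sorted index 8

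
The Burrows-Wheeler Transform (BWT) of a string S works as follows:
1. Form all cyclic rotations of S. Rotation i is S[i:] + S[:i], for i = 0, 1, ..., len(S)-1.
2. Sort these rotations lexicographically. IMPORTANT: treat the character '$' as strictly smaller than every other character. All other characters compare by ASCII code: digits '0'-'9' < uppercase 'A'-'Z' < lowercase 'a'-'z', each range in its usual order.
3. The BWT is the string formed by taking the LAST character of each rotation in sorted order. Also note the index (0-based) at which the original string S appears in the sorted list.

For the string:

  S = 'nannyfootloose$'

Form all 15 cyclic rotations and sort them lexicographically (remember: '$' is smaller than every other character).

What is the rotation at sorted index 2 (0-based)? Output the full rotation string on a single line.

All 15 rotations (rotation i = S[i:]+S[:i]):
  rot[0] = nannyfootloose$
  rot[1] = annyfootloose$n
  rot[2] = nnyfootloose$na
  rot[3] = nyfootloose$nan
  rot[4] = yfootloose$nann
  rot[5] = footloose$nanny
  rot[6] = ootloose$nannyf
  rot[7] = otloose$nannyfo
  rot[8] = tloose$nannyfoo
  rot[9] = loose$nannyfoot
  rot[10] = oose$nannyfootl
  rot[11] = ose$nannyfootlo
  rot[12] = se$nannyfootloo
  rot[13] = e$nannyfootloos
  rot[14] = $nannyfootloose
Sorted (with $ < everything):
  sorted[0] = $nannyfootloose
  sorted[1] = annyfootloose$n
  sorted[2] = e$nannyfootloos
  sorted[3] = footloose$nanny
  sorted[4] = loose$nannyfoot
  sorted[5] = nannyfootloose$
  sorted[6] = nnyfootloose$na
  sorted[7] = nyfootloose$nan
  sorted[8] = oose$nannyfootl
  sorted[9] = ootloose$nannyf
  sorted[10] = ose$nannyfootlo
  sorted[11] = otloose$nannyfo
  sorted[12] = se$nannyfootloo
  sorted[13] = tloose$nannyfoo
  sorted[14] = yfootloose$nann
sorted[2] = e$nannyfootloos

Answer: e$nannyfootloos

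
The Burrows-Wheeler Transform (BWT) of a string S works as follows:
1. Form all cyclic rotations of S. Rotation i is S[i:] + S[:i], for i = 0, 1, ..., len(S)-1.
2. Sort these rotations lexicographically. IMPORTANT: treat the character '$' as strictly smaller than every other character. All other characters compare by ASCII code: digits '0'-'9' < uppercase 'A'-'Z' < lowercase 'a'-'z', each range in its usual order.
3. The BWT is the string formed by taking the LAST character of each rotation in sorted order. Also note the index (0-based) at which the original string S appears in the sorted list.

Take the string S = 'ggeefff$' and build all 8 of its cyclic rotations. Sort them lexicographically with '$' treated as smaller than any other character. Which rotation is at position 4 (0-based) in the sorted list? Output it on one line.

All 8 rotations (rotation i = S[i:]+S[:i]):
  rot[0] = ggeefff$
  rot[1] = geefff$g
  rot[2] = eefff$gg
  rot[3] = efff$gge
  rot[4] = fff$ggee
  rot[5] = ff$ggeef
  rot[6] = f$ggeeff
  rot[7] = $ggeefff
Sorted (with $ < everything):
  sorted[0] = $ggeefff
  sorted[1] = eefff$gg
  sorted[2] = efff$gge
  sorted[3] = f$ggeeff
  sorted[4] = ff$ggeef
  sorted[5] = fff$ggee
  sorted[6] = geefff$g
  sorted[7] = ggeefff$
sorted[4] = ff$ggeef

Answer: ff$ggeef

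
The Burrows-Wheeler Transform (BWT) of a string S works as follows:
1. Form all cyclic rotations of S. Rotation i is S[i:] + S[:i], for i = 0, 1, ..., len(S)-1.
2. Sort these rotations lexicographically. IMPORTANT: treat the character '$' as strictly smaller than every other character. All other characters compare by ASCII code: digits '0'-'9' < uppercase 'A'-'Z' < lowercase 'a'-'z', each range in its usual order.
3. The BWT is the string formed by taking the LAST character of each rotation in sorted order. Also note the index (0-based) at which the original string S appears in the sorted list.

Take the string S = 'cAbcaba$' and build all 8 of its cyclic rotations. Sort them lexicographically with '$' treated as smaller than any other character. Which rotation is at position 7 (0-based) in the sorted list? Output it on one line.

All 8 rotations (rotation i = S[i:]+S[:i]):
  rot[0] = cAbcaba$
  rot[1] = Abcaba$c
  rot[2] = bcaba$cA
  rot[3] = caba$cAb
  rot[4] = aba$cAbc
  rot[5] = ba$cAbca
  rot[6] = a$cAbcab
  rot[7] = $cAbcaba
Sorted (with $ < everything):
  sorted[0] = $cAbcaba
  sorted[1] = Abcaba$c
  sorted[2] = a$cAbcab
  sorted[3] = aba$cAbc
  sorted[4] = ba$cAbca
  sorted[5] = bcaba$cA
  sorted[6] = cAbcaba$
  sorted[7] = caba$cAb
sorted[7] = caba$cAb

Answer: caba$cAb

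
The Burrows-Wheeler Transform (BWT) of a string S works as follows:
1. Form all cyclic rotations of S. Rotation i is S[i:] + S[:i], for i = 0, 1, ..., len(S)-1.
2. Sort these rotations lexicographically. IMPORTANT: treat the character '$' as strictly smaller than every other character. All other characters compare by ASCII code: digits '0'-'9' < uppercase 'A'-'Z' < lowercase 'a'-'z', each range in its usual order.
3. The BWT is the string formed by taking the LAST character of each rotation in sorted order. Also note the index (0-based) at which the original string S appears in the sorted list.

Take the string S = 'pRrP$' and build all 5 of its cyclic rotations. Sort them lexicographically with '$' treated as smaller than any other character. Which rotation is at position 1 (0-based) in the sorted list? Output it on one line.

All 5 rotations (rotation i = S[i:]+S[:i]):
  rot[0] = pRrP$
  rot[1] = RrP$p
  rot[2] = rP$pR
  rot[3] = P$pRr
  rot[4] = $pRrP
Sorted (with $ < everything):
  sorted[0] = $pRrP
  sorted[1] = P$pRr
  sorted[2] = RrP$p
  sorted[3] = pRrP$
  sorted[4] = rP$pR
sorted[1] = P$pRr

Answer: P$pRr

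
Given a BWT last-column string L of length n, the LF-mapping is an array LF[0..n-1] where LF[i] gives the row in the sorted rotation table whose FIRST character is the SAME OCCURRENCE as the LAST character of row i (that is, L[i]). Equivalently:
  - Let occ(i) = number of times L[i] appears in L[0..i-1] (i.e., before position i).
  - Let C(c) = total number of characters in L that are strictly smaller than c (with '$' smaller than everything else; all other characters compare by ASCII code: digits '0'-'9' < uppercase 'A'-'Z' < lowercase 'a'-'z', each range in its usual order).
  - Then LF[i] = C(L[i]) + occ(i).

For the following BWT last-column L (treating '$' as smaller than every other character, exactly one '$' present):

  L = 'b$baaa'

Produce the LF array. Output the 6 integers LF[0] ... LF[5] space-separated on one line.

Char counts: '$':1, 'a':3, 'b':2
C (first-col start): C('$')=0, C('a')=1, C('b')=4
L[0]='b': occ=0, LF[0]=C('b')+0=4+0=4
L[1]='$': occ=0, LF[1]=C('$')+0=0+0=0
L[2]='b': occ=1, LF[2]=C('b')+1=4+1=5
L[3]='a': occ=0, LF[3]=C('a')+0=1+0=1
L[4]='a': occ=1, LF[4]=C('a')+1=1+1=2
L[5]='a': occ=2, LF[5]=C('a')+2=1+2=3

Answer: 4 0 5 1 2 3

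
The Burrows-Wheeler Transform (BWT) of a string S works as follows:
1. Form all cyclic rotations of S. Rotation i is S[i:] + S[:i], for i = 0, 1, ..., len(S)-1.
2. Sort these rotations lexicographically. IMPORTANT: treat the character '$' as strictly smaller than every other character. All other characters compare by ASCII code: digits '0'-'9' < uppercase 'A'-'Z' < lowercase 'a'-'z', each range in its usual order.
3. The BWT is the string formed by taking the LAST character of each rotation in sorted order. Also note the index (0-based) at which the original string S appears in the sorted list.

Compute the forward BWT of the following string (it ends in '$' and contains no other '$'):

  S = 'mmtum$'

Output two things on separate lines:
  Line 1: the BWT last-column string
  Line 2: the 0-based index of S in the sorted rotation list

Answer: mu$mmt
2

Derivation:
All 6 rotations (rotation i = S[i:]+S[:i]):
  rot[0] = mmtum$
  rot[1] = mtum$m
  rot[2] = tum$mm
  rot[3] = um$mmt
  rot[4] = m$mmtu
  rot[5] = $mmtum
Sorted (with $ < everything):
  sorted[0] = $mmtum  (last char: 'm')
  sorted[1] = m$mmtu  (last char: 'u')
  sorted[2] = mmtum$  (last char: '$')
  sorted[3] = mtum$m  (last char: 'm')
  sorted[4] = tum$mm  (last char: 'm')
  sorted[5] = um$mmt  (last char: 't')
Last column: mu$mmt
Original string S is at sorted index 2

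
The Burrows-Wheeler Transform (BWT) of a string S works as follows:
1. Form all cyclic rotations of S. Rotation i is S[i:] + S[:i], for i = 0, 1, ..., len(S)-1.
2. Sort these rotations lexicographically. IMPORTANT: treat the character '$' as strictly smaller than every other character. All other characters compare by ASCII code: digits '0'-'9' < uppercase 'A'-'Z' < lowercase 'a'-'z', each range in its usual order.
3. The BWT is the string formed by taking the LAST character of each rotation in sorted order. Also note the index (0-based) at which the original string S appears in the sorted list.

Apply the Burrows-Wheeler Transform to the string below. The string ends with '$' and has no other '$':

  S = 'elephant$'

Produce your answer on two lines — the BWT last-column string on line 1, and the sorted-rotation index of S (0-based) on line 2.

All 9 rotations (rotation i = S[i:]+S[:i]):
  rot[0] = elephant$
  rot[1] = lephant$e
  rot[2] = ephant$el
  rot[3] = phant$ele
  rot[4] = hant$elep
  rot[5] = ant$eleph
  rot[6] = nt$elepha
  rot[7] = t$elephan
  rot[8] = $elephant
Sorted (with $ < everything):
  sorted[0] = $elephant  (last char: 't')
  sorted[1] = ant$eleph  (last char: 'h')
  sorted[2] = elephant$  (last char: '$')
  sorted[3] = ephant$el  (last char: 'l')
  sorted[4] = hant$elep  (last char: 'p')
  sorted[5] = lephant$e  (last char: 'e')
  sorted[6] = nt$elepha  (last char: 'a')
  sorted[7] = phant$ele  (last char: 'e')
  sorted[8] = t$elephan  (last char: 'n')
Last column: th$lpeaen
Original string S is at sorted index 2

Answer: th$lpeaen
2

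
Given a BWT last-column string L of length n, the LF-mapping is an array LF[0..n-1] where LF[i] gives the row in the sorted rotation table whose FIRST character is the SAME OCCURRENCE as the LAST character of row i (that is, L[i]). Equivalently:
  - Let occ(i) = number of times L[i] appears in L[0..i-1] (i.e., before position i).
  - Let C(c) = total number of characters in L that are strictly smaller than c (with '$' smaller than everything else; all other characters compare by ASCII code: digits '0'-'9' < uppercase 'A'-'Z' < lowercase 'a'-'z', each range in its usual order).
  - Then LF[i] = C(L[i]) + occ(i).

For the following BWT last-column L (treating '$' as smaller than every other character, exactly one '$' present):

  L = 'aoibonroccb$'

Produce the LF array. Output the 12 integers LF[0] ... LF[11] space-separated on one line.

Answer: 1 8 6 2 9 7 11 10 4 5 3 0

Derivation:
Char counts: '$':1, 'a':1, 'b':2, 'c':2, 'i':1, 'n':1, 'o':3, 'r':1
C (first-col start): C('$')=0, C('a')=1, C('b')=2, C('c')=4, C('i')=6, C('n')=7, C('o')=8, C('r')=11
L[0]='a': occ=0, LF[0]=C('a')+0=1+0=1
L[1]='o': occ=0, LF[1]=C('o')+0=8+0=8
L[2]='i': occ=0, LF[2]=C('i')+0=6+0=6
L[3]='b': occ=0, LF[3]=C('b')+0=2+0=2
L[4]='o': occ=1, LF[4]=C('o')+1=8+1=9
L[5]='n': occ=0, LF[5]=C('n')+0=7+0=7
L[6]='r': occ=0, LF[6]=C('r')+0=11+0=11
L[7]='o': occ=2, LF[7]=C('o')+2=8+2=10
L[8]='c': occ=0, LF[8]=C('c')+0=4+0=4
L[9]='c': occ=1, LF[9]=C('c')+1=4+1=5
L[10]='b': occ=1, LF[10]=C('b')+1=2+1=3
L[11]='$': occ=0, LF[11]=C('$')+0=0+0=0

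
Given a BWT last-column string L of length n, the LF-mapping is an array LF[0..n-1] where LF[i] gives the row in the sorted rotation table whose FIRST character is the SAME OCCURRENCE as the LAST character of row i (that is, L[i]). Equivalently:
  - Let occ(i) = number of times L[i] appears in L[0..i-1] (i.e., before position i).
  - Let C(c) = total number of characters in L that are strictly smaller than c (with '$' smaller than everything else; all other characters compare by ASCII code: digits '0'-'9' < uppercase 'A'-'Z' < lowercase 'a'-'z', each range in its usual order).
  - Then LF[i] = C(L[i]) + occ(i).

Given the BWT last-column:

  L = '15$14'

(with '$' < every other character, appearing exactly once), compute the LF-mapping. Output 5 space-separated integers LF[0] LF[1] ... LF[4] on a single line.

Answer: 1 4 0 2 3

Derivation:
Char counts: '$':1, '1':2, '4':1, '5':1
C (first-col start): C('$')=0, C('1')=1, C('4')=3, C('5')=4
L[0]='1': occ=0, LF[0]=C('1')+0=1+0=1
L[1]='5': occ=0, LF[1]=C('5')+0=4+0=4
L[2]='$': occ=0, LF[2]=C('$')+0=0+0=0
L[3]='1': occ=1, LF[3]=C('1')+1=1+1=2
L[4]='4': occ=0, LF[4]=C('4')+0=3+0=3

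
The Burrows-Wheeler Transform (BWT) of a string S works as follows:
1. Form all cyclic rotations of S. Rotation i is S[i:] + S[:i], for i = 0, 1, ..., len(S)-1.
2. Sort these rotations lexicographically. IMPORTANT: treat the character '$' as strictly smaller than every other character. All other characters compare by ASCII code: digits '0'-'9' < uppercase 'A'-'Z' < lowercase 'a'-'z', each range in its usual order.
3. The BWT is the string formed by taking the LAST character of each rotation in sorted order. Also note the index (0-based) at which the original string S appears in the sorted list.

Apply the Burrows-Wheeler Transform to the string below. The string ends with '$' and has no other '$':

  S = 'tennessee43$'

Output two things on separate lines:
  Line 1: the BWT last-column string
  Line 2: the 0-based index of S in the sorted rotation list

All 12 rotations (rotation i = S[i:]+S[:i]):
  rot[0] = tennessee43$
  rot[1] = ennessee43$t
  rot[2] = nnessee43$te
  rot[3] = nessee43$ten
  rot[4] = essee43$tenn
  rot[5] = ssee43$tenne
  rot[6] = see43$tennes
  rot[7] = ee43$tenness
  rot[8] = e43$tennesse
  rot[9] = 43$tennessee
  rot[10] = 3$tennessee4
  rot[11] = $tennessee43
Sorted (with $ < everything):
  sorted[0] = $tennessee43  (last char: '3')
  sorted[1] = 3$tennessee4  (last char: '4')
  sorted[2] = 43$tennessee  (last char: 'e')
  sorted[3] = e43$tennesse  (last char: 'e')
  sorted[4] = ee43$tenness  (last char: 's')
  sorted[5] = ennessee43$t  (last char: 't')
  sorted[6] = essee43$tenn  (last char: 'n')
  sorted[7] = nessee43$ten  (last char: 'n')
  sorted[8] = nnessee43$te  (last char: 'e')
  sorted[9] = see43$tennes  (last char: 's')
  sorted[10] = ssee43$tenne  (last char: 'e')
  sorted[11] = tennessee43$  (last char: '$')
Last column: 34eestnnese$
Original string S is at sorted index 11

Answer: 34eestnnese$
11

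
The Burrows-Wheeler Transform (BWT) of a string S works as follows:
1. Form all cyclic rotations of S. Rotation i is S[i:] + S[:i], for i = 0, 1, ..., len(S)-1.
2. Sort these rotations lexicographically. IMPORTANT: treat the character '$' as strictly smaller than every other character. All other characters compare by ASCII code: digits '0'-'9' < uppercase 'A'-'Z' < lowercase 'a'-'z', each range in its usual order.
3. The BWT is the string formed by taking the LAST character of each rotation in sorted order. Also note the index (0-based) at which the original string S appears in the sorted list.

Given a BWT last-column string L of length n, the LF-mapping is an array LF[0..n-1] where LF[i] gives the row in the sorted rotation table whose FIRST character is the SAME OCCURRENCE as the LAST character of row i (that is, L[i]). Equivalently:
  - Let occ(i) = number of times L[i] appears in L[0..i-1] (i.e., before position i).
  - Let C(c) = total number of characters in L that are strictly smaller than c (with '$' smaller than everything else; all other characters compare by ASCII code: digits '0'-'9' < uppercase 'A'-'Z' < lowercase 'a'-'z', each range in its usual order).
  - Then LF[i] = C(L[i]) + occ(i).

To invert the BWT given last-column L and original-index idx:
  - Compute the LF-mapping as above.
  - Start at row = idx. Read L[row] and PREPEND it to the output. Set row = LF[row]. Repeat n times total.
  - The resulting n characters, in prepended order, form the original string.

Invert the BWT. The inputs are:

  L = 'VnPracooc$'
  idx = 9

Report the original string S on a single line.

Answer: raccoonPV$

Derivation:
LF mapping: 2 6 1 9 3 4 7 8 5 0
Walk LF starting at row 9, prepending L[row]:
  step 1: row=9, L[9]='$', prepend. Next row=LF[9]=0
  step 2: row=0, L[0]='V', prepend. Next row=LF[0]=2
  step 3: row=2, L[2]='P', prepend. Next row=LF[2]=1
  step 4: row=1, L[1]='n', prepend. Next row=LF[1]=6
  step 5: row=6, L[6]='o', prepend. Next row=LF[6]=7
  step 6: row=7, L[7]='o', prepend. Next row=LF[7]=8
  step 7: row=8, L[8]='c', prepend. Next row=LF[8]=5
  step 8: row=5, L[5]='c', prepend. Next row=LF[5]=4
  step 9: row=4, L[4]='a', prepend. Next row=LF[4]=3
  step 10: row=3, L[3]='r', prepend. Next row=LF[3]=9
Reversed output: raccoonPV$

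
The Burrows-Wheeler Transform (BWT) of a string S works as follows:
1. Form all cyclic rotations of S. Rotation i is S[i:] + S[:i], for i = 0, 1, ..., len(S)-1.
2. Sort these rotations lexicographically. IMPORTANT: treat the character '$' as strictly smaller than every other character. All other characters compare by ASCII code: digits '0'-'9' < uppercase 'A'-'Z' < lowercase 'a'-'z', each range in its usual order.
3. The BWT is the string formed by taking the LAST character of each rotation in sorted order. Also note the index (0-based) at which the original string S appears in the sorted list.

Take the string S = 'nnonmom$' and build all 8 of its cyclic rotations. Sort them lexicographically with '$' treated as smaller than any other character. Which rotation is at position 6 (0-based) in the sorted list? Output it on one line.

All 8 rotations (rotation i = S[i:]+S[:i]):
  rot[0] = nnonmom$
  rot[1] = nonmom$n
  rot[2] = onmom$nn
  rot[3] = nmom$nno
  rot[4] = mom$nnon
  rot[5] = om$nnonm
  rot[6] = m$nnonmo
  rot[7] = $nnonmom
Sorted (with $ < everything):
  sorted[0] = $nnonmom
  sorted[1] = m$nnonmo
  sorted[2] = mom$nnon
  sorted[3] = nmom$nno
  sorted[4] = nnonmom$
  sorted[5] = nonmom$n
  sorted[6] = om$nnonm
  sorted[7] = onmom$nn
sorted[6] = om$nnonm

Answer: om$nnonm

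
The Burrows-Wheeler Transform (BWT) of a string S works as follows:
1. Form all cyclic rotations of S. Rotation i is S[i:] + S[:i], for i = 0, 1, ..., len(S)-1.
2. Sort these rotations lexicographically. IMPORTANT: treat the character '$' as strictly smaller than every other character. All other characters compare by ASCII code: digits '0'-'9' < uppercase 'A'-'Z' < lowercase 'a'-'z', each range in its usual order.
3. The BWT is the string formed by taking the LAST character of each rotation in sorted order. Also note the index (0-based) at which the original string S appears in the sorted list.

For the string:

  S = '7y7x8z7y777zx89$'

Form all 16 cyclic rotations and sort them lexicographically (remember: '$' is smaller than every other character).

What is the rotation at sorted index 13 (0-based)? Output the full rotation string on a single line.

All 16 rotations (rotation i = S[i:]+S[:i]):
  rot[0] = 7y7x8z7y777zx89$
  rot[1] = y7x8z7y777zx89$7
  rot[2] = 7x8z7y777zx89$7y
  rot[3] = x8z7y777zx89$7y7
  rot[4] = 8z7y777zx89$7y7x
  rot[5] = z7y777zx89$7y7x8
  rot[6] = 7y777zx89$7y7x8z
  rot[7] = y777zx89$7y7x8z7
  rot[8] = 777zx89$7y7x8z7y
  rot[9] = 77zx89$7y7x8z7y7
  rot[10] = 7zx89$7y7x8z7y77
  rot[11] = zx89$7y7x8z7y777
  rot[12] = x89$7y7x8z7y777z
  rot[13] = 89$7y7x8z7y777zx
  rot[14] = 9$7y7x8z7y777zx8
  rot[15] = $7y7x8z7y777zx89
Sorted (with $ < everything):
  sorted[0] = $7y7x8z7y777zx89
  sorted[1] = 777zx89$7y7x8z7y
  sorted[2] = 77zx89$7y7x8z7y7
  sorted[3] = 7x8z7y777zx89$7y
  sorted[4] = 7y777zx89$7y7x8z
  sorted[5] = 7y7x8z7y777zx89$
  sorted[6] = 7zx89$7y7x8z7y77
  sorted[7] = 89$7y7x8z7y777zx
  sorted[8] = 8z7y777zx89$7y7x
  sorted[9] = 9$7y7x8z7y777zx8
  sorted[10] = x89$7y7x8z7y777z
  sorted[11] = x8z7y777zx89$7y7
  sorted[12] = y777zx89$7y7x8z7
  sorted[13] = y7x8z7y777zx89$7
  sorted[14] = z7y777zx89$7y7x8
  sorted[15] = zx89$7y7x8z7y777
sorted[13] = y7x8z7y777zx89$7

Answer: y7x8z7y777zx89$7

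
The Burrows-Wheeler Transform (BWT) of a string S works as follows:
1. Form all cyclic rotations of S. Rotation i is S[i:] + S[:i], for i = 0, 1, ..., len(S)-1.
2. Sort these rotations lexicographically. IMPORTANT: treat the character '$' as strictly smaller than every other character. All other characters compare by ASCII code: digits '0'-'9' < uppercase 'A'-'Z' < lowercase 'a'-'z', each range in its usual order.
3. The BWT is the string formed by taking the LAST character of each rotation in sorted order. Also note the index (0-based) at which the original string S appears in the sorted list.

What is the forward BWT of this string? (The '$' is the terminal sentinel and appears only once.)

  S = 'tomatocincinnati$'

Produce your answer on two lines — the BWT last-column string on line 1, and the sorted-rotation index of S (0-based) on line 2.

All 17 rotations (rotation i = S[i:]+S[:i]):
  rot[0] = tomatocincinnati$
  rot[1] = omatocincinnati$t
  rot[2] = matocincinnati$to
  rot[3] = atocincinnati$tom
  rot[4] = tocincinnati$toma
  rot[5] = ocincinnati$tomat
  rot[6] = cincinnati$tomato
  rot[7] = incinnati$tomatoc
  rot[8] = ncinnati$tomatoci
  rot[9] = cinnati$tomatocin
  rot[10] = innati$tomatocinc
  rot[11] = nnati$tomatocinci
  rot[12] = nati$tomatocincin
  rot[13] = ati$tomatocincinn
  rot[14] = ti$tomatocincinna
  rot[15] = i$tomatocincinnat
  rot[16] = $tomatocincinnati
Sorted (with $ < everything):
  sorted[0] = $tomatocincinnati  (last char: 'i')
  sorted[1] = ati$tomatocincinn  (last char: 'n')
  sorted[2] = atocincinnati$tom  (last char: 'm')
  sorted[3] = cincinnati$tomato  (last char: 'o')
  sorted[4] = cinnati$tomatocin  (last char: 'n')
  sorted[5] = i$tomatocincinnat  (last char: 't')
  sorted[6] = incinnati$tomatoc  (last char: 'c')
  sorted[7] = innati$tomatocinc  (last char: 'c')
  sorted[8] = matocincinnati$to  (last char: 'o')
  sorted[9] = nati$tomatocincin  (last char: 'n')
  sorted[10] = ncinnati$tomatoci  (last char: 'i')
  sorted[11] = nnati$tomatocinci  (last char: 'i')
  sorted[12] = ocincinnati$tomat  (last char: 't')
  sorted[13] = omatocincinnati$t  (last char: 't')
  sorted[14] = ti$tomatocincinna  (last char: 'a')
  sorted[15] = tocincinnati$toma  (last char: 'a')
  sorted[16] = tomatocincinnati$  (last char: '$')
Last column: inmontcconiittaa$
Original string S is at sorted index 16

Answer: inmontcconiittaa$
16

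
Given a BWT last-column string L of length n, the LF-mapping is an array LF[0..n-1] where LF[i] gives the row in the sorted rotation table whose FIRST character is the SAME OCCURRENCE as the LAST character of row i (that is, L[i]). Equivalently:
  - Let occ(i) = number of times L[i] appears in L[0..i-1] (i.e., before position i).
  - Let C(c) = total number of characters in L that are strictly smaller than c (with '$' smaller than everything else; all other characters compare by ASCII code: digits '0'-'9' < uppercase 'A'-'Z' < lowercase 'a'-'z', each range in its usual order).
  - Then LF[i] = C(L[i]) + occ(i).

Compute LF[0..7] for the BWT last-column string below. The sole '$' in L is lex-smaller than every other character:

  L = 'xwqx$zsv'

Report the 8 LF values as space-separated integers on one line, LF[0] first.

Answer: 5 4 1 6 0 7 2 3

Derivation:
Char counts: '$':1, 'q':1, 's':1, 'v':1, 'w':1, 'x':2, 'z':1
C (first-col start): C('$')=0, C('q')=1, C('s')=2, C('v')=3, C('w')=4, C('x')=5, C('z')=7
L[0]='x': occ=0, LF[0]=C('x')+0=5+0=5
L[1]='w': occ=0, LF[1]=C('w')+0=4+0=4
L[2]='q': occ=0, LF[2]=C('q')+0=1+0=1
L[3]='x': occ=1, LF[3]=C('x')+1=5+1=6
L[4]='$': occ=0, LF[4]=C('$')+0=0+0=0
L[5]='z': occ=0, LF[5]=C('z')+0=7+0=7
L[6]='s': occ=0, LF[6]=C('s')+0=2+0=2
L[7]='v': occ=0, LF[7]=C('v')+0=3+0=3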